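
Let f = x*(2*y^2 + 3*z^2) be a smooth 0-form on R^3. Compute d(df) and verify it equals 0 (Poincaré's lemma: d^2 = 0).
d(df) = 0

Step 1: df = sum_i (∂f/∂x_i) dx_i = (2*y^2 + 3*z^2) dx + (4*x*y) dy + (6*x*z) dz.
Step 2: Apply d again. Using the 1-form formula, the coefficient of dx ∧ dy in d(df) is ∂^2 f/∂x ∂y - ∂^2 f/∂y ∂x = (4*y) - (4*y) = 0 (equality of mixed partials for smooth f).
Similarly for dx ∧ dz and dy ∧ dz — all coefficients vanish. So d(df) = 0.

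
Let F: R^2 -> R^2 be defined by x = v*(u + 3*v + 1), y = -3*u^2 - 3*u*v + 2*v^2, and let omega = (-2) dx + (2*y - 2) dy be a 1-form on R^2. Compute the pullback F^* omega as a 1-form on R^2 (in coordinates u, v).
F^* omega = (36*u^3 + 54*u^2*v - 6*u*v^2 + 12*u - 12*v^3 + 4*v) du + (18*u^3 - 6*u^2*v - 36*u*v^2 + 4*u + 16*v^3 - 20*v - 2) dv

Using F^*(f dg) = (f ∘ F) d(g ∘ F), substitute each coordinate x_i by F_i(u, v) in f_i, and replace dx_i by d F_i = (∂F_i/∂u) du + (∂F_i/∂v) dv.
  For the x component: f_1(F) = -2; d F_1 = (v) du + (u + 6*v + 1) dv
  For the y component: f_2(F) = -6*u^2 - 6*u*v + 4*v^2 - 2; d F_2 = (-6*u - 3*v) du + (-3*u + 4*v) dv
Combining and collecting du, dv coefficients:
  coeff of du: 36*u^3 + 54*u^2*v - 6*u*v^2 + 12*u - 12*v^3 + 4*v
  coeff of dv: 18*u^3 - 6*u^2*v - 36*u*v^2 + 4*u + 16*v^3 - 20*v - 2
F^* omega = (36*u^3 + 54*u^2*v - 6*u*v^2 + 12*u - 12*v^3 + 4*v) du + (18*u^3 - 6*u^2*v - 36*u*v^2 + 4*u + 16*v^3 - 20*v - 2) dv.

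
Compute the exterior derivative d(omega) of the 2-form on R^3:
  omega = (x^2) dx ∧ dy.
d(omega) = 0

For a 2-form omega = sum_{i<j} g_{ij} dx_i ∧ dx_j, the exterior derivative is
  d(omega) = sum_{i<j} d(g_{ij}) ∧ dx_i ∧ dx_j = sum_{i<j, k} (∂g_{ij}/∂x_k) dx_k ∧ dx_i ∧ dx_j.
Expand each term, using dx_k ∧ dx_i ∧ dx_j = sgn(permutation) dx_{(a)} ∧ dx_{(b)} ∧ dx_{(c)} with (a < b < c) sorted:

Collecting like 3-forms: d(omega) = 0.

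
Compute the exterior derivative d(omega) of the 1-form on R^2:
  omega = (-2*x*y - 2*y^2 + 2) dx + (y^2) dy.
d(omega) = (2*x + 4*y) dx ∧ dy

For a 1-form omega = sum_i f_i dx_i, the exterior derivative is
  d(omega) = sum_{i < j} (∂f_j/∂x_i - ∂f_i/∂x_j) dx_i ∧ dx_j.
  coefficient of dx ∧ dy: ∂f_2/∂x - ∂f_1/∂y = ∂(y^2)/∂x - ∂(-2*x*y - 2*y^2 + 2)/∂y = 2*x + 4*y
Assembling: d(omega) = (2*x + 4*y) dx ∧ dy.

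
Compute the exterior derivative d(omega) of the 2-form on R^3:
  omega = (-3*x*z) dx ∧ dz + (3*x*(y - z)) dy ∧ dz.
d(omega) = (3*y - 3*z) dx ∧ dy ∧ dz

For a 2-form omega = sum_{i<j} g_{ij} dx_i ∧ dx_j, the exterior derivative is
  d(omega) = sum_{i<j} d(g_{ij}) ∧ dx_i ∧ dx_j = sum_{i<j, k} (∂g_{ij}/∂x_k) dx_k ∧ dx_i ∧ dx_j.
Expand each term, using dx_k ∧ dx_i ∧ dx_j = sgn(permutation) dx_{(a)} ∧ dx_{(b)} ∧ dx_{(c)} with (a < b < c) sorted:
  d(3*x*(y - z)) includes (∂/∂x)(3*x*(y - z)) dx = (3*y - 3*z) dx, which multiplied by dy ∧ dz gives (3*y - 3*z) dx ∧ dy ∧ dz
Collecting like 3-forms: d(omega) = (3*y - 3*z) dx ∧ dy ∧ dz.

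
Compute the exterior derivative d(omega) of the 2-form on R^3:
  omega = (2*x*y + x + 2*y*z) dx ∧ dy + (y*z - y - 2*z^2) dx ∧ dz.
d(omega) = (2*y - z + 1) dx ∧ dy ∧ dz

For a 2-form omega = sum_{i<j} g_{ij} dx_i ∧ dx_j, the exterior derivative is
  d(omega) = sum_{i<j} d(g_{ij}) ∧ dx_i ∧ dx_j = sum_{i<j, k} (∂g_{ij}/∂x_k) dx_k ∧ dx_i ∧ dx_j.
Expand each term, using dx_k ∧ dx_i ∧ dx_j = sgn(permutation) dx_{(a)} ∧ dx_{(b)} ∧ dx_{(c)} with (a < b < c) sorted:
  d(2*x*y + x + 2*y*z) includes (∂/∂z)(2*x*y + x + 2*y*z) dz = (2*y) dz, which multiplied by dx ∧ dy gives (2*y) dx ∧ dy ∧ dz
  d(y*z - y - 2*z^2) includes (∂/∂y)(y*z - y - 2*z^2) dy = (z - 1) dy, which multiplied by dx ∧ dz gives (1 - z) dx ∧ dy ∧ dz
Collecting like 3-forms: d(omega) = (2*y - z + 1) dx ∧ dy ∧ dz.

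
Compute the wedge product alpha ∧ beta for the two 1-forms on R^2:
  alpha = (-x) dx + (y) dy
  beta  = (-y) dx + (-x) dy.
alpha ∧ beta = (x^2 + y^2) dx ∧ dy

Distribute the wedge, using dx_i ∧ dx_j = -dx_j ∧ dx_i and dx_i ∧ dx_i = 0. For each pair (i, j) with i < j, the coefficient of dx_i ∧ dx_j in alpha ∧ beta is (alpha_i * beta_j - alpha_j * beta_i). Collecting: alpha ∧ beta = (x^2 + y^2) dx ∧ dy.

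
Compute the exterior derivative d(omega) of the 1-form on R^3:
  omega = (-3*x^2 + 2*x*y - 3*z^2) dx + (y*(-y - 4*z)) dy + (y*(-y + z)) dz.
d(omega) = (-2*x) dx ∧ dy + (6*z) dx ∧ dz + (2*y + z) dy ∧ dz

For a 1-form omega = sum_i f_i dx_i, the exterior derivative is
  d(omega) = sum_{i < j} (∂f_j/∂x_i - ∂f_i/∂x_j) dx_i ∧ dx_j.
  coefficient of dx ∧ dy: ∂f_2/∂x - ∂f_1/∂y = ∂(y*(-y - 4*z))/∂x - ∂(-3*x^2 + 2*x*y - 3*z^2)/∂y = -2*x
  coefficient of dx ∧ dz: ∂f_3/∂x - ∂f_1/∂z = ∂(y*(-y + z))/∂x - ∂(-3*x^2 + 2*x*y - 3*z^2)/∂z = 6*z
  coefficient of dy ∧ dz: ∂f_3/∂y - ∂f_2/∂z = ∂(y*(-y + z))/∂y - ∂(y*(-y - 4*z))/∂z = 2*y + z
Assembling: d(omega) = (-2*x) dx ∧ dy + (6*z) dx ∧ dz + (2*y + z) dy ∧ dz.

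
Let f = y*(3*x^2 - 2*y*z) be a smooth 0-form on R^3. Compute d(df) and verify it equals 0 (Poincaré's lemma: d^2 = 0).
d(df) = 0

Step 1: df = sum_i (∂f/∂x_i) dx_i = (6*x*y) dx + (3*x^2 - 4*y*z) dy + (-2*y^2) dz.
Step 2: Apply d again. Using the 1-form formula, the coefficient of dx ∧ dy in d(df) is ∂^2 f/∂x ∂y - ∂^2 f/∂y ∂x = (6*x) - (6*x) = 0 (equality of mixed partials for smooth f).
Similarly for dx ∧ dz and dy ∧ dz — all coefficients vanish. So d(df) = 0.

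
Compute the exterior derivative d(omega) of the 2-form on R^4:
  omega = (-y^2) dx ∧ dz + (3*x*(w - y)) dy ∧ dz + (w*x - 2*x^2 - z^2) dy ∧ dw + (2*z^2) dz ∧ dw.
d(omega) = (3*w - y) dx ∧ dy ∧ dz + (3*x + 2*z) dy ∧ dz ∧ dw + (w - 4*x) dx ∧ dy ∧ dw

For a 2-form omega = sum_{i<j} g_{ij} dx_i ∧ dx_j, the exterior derivative is
  d(omega) = sum_{i<j} d(g_{ij}) ∧ dx_i ∧ dx_j = sum_{i<j, k} (∂g_{ij}/∂x_k) dx_k ∧ dx_i ∧ dx_j.
Expand each term, using dx_k ∧ dx_i ∧ dx_j = sgn(permutation) dx_{(a)} ∧ dx_{(b)} ∧ dx_{(c)} with (a < b < c) sorted:
  d(-y^2) includes (∂/∂y)(-y^2) dy = (-2*y) dy, which multiplied by dx ∧ dz gives (2*y) dx ∧ dy ∧ dz
  d(3*x*(w - y)) includes (∂/∂x)(3*x*(w - y)) dx = (3*w - 3*y) dx, which multiplied by dy ∧ dz gives (3*w - 3*y) dx ∧ dy ∧ dz
  d(3*x*(w - y)) includes (∂/∂w)(3*x*(w - y)) dw = (3*x) dw, which multiplied by dy ∧ dz gives (3*x) dy ∧ dz ∧ dw
  d(w*x - 2*x^2 - z^2) includes (∂/∂x)(w*x - 2*x^2 - z^2) dx = (w - 4*x) dx, which multiplied by dy ∧ dw gives (w - 4*x) dx ∧ dy ∧ dw
  d(w*x - 2*x^2 - z^2) includes (∂/∂z)(w*x - 2*x^2 - z^2) dz = (-2*z) dz, which multiplied by dy ∧ dw gives (2*z) dy ∧ dz ∧ dw
Collecting like 3-forms: d(omega) = (3*w - y) dx ∧ dy ∧ dz + (3*x + 2*z) dy ∧ dz ∧ dw + (w - 4*x) dx ∧ dy ∧ dw.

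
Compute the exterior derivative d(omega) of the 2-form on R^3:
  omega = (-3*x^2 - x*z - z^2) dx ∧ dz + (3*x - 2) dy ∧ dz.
d(omega) = (3) dx ∧ dy ∧ dz

For a 2-form omega = sum_{i<j} g_{ij} dx_i ∧ dx_j, the exterior derivative is
  d(omega) = sum_{i<j} d(g_{ij}) ∧ dx_i ∧ dx_j = sum_{i<j, k} (∂g_{ij}/∂x_k) dx_k ∧ dx_i ∧ dx_j.
Expand each term, using dx_k ∧ dx_i ∧ dx_j = sgn(permutation) dx_{(a)} ∧ dx_{(b)} ∧ dx_{(c)} with (a < b < c) sorted:
  d(3*x - 2) includes (∂/∂x)(3*x - 2) dx = (3) dx, which multiplied by dy ∧ dz gives (3) dx ∧ dy ∧ dz
Collecting like 3-forms: d(omega) = (3) dx ∧ dy ∧ dz.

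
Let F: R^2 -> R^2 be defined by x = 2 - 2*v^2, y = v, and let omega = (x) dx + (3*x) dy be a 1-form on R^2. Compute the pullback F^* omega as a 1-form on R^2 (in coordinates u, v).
F^* omega = (8*v^3 - 6*v^2 - 8*v + 6) dv

Using F^*(f dg) = (f ∘ F) d(g ∘ F), substitute each coordinate x_i by F_i(u, v) in f_i, and replace dx_i by d F_i = (∂F_i/∂u) du + (∂F_i/∂v) dv.
  For the x component: f_1(F) = 2 - 2*v^2; d F_1 = (0) du + (-4*v) dv
  For the y component: f_2(F) = 6 - 6*v^2; d F_2 = (0) du + (1) dv
Combining and collecting du, dv coefficients:
  coeff of du: 0
  coeff of dv: 8*v^3 - 6*v^2 - 8*v + 6
F^* omega = (8*v^3 - 6*v^2 - 8*v + 6) dv.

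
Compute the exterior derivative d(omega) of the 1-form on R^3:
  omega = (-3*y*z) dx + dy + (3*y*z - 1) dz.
d(omega) = (3*z) dx ∧ dy + (3*y) dx ∧ dz + (3*z) dy ∧ dz

For a 1-form omega = sum_i f_i dx_i, the exterior derivative is
  d(omega) = sum_{i < j} (∂f_j/∂x_i - ∂f_i/∂x_j) dx_i ∧ dx_j.
  coefficient of dx ∧ dy: ∂f_2/∂x - ∂f_1/∂y = ∂(1)/∂x - ∂(-3*y*z)/∂y = 3*z
  coefficient of dx ∧ dz: ∂f_3/∂x - ∂f_1/∂z = ∂(3*y*z - 1)/∂x - ∂(-3*y*z)/∂z = 3*y
  coefficient of dy ∧ dz: ∂f_3/∂y - ∂f_2/∂z = ∂(3*y*z - 1)/∂y - ∂(1)/∂z = 3*z
Assembling: d(omega) = (3*z) dx ∧ dy + (3*y) dx ∧ dz + (3*z) dy ∧ dz.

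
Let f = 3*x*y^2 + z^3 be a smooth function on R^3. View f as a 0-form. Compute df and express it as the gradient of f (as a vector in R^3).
df = (3*y^2) dx + (6*x*y) dy + (3*z^2) dz; grad f = (3*y^2, 6*x*y, 3*z^2)

For a 0-form f, d f = (∂f/∂x) dx + (∂f/∂y) dy + (∂f/∂z) dz. The components of the vector representation are exactly the entries of grad f in Cartesian coordinates:
  ∂f/∂x = 3*y^2
  ∂f/∂y = 6*x*y
  ∂f/∂z = 3*z^2.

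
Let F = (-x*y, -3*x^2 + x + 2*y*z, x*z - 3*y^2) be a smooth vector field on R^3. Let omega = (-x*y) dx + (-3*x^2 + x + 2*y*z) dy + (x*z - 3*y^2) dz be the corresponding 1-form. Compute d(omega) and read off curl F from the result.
d(omega) = (-8*y) dy ∧ dz + (-z) dz ∧ dx + (1 - 5*x) dx ∧ dy; curl F = (-8*y, -z, 1 - 5*x)

d omega = sum_{i<j} (∂f_j/∂x_i - ∂f_i/∂x_j) dx_i ∧ dx_j. Under the identification (dy ∧ dz, dz ∧ dx, dx ∧ dy) ↔ (e_x, e_y, e_z), the coefficients are exactly the components of curl F. Compute:
  ∂R/∂y - ∂Q/∂z = (-6*y) - (2*y) = -8*y
  ∂P/∂z - ∂R/∂x = (0) - (z) = -z
  ∂Q/∂x - ∂P/∂y = (1 - 6*x) - (-x) = 1 - 5*x.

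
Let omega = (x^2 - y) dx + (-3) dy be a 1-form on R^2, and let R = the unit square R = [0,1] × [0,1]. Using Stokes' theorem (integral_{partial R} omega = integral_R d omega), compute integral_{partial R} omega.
integral_(partial R) omega = 1

Stokes: integral_partial_R omega = integral_R d omega with d omega = (∂Q/∂x - ∂P/∂y) dx ∧ dy.
  ∂Q/∂x = 0
  ∂P/∂y = -1
  integrand = ∂Q/∂x - ∂P/∂y = 1.
Integrating over R: integral_0^1 integral_0^1 (1) dx dy = 1.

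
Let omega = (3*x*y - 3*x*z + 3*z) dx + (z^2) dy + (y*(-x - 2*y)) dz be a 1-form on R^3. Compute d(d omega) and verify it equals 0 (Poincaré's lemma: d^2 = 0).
d(d omega) = 0

Step 1: d omega = sum_{i<j} (∂f_j/∂x_i - ∂f_i/∂x_j) dx_i ∧ dx_j:
  coeff of dx ∧ dy: -3*x
  coeff of dx ∧ dz: 3*x - y - 3
  coeff of dy ∧ dz: -x - 4*y - 2*z
Step 2: Apply d again to each 2-form coefficient. The only possible 3-form in R^3 is dx ∧ dy ∧ dz, with coefficient
  ∂(coeff of dy∧dz)/∂x - ∂(coeff of dx∧dz)/∂y + ∂(coeff of dx∧dy)/∂z
  = ∂/∂x (-x - 4*y - 2*z) - ∂/∂y (3*x - y - 3) + ∂/∂z (-3*x).
Each of these terms simplifies to sums of mixed partials that cancel in pairs. The result is 0 (by equality of mixed partials for smooth functions — Schwarz / Clairaut).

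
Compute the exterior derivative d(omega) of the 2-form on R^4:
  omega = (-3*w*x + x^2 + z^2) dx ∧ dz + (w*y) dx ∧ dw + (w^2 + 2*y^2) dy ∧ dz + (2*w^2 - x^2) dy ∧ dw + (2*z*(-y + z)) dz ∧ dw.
d(omega) = (-3*x) dx ∧ dz ∧ dw + (-w - 2*x) dx ∧ dy ∧ dw + (2*w - 2*z) dy ∧ dz ∧ dw

For a 2-form omega = sum_{i<j} g_{ij} dx_i ∧ dx_j, the exterior derivative is
  d(omega) = sum_{i<j} d(g_{ij}) ∧ dx_i ∧ dx_j = sum_{i<j, k} (∂g_{ij}/∂x_k) dx_k ∧ dx_i ∧ dx_j.
Expand each term, using dx_k ∧ dx_i ∧ dx_j = sgn(permutation) dx_{(a)} ∧ dx_{(b)} ∧ dx_{(c)} with (a < b < c) sorted:
  d(-3*w*x + x^2 + z^2) includes (∂/∂w)(-3*w*x + x^2 + z^2) dw = (-3*x) dw, which multiplied by dx ∧ dz gives (-3*x) dx ∧ dz ∧ dw
  d(w*y) includes (∂/∂y)(w*y) dy = (w) dy, which multiplied by dx ∧ dw gives (-w) dx ∧ dy ∧ dw
  d(w^2 + 2*y^2) includes (∂/∂w)(w^2 + 2*y^2) dw = (2*w) dw, which multiplied by dy ∧ dz gives (2*w) dy ∧ dz ∧ dw
  d(2*w^2 - x^2) includes (∂/∂x)(2*w^2 - x^2) dx = (-2*x) dx, which multiplied by dy ∧ dw gives (-2*x) dx ∧ dy ∧ dw
  d(2*z*(-y + z)) includes (∂/∂y)(2*z*(-y + z)) dy = (-2*z) dy, which multiplied by dz ∧ dw gives (-2*z) dy ∧ dz ∧ dw
Collecting like 3-forms: d(omega) = (-3*x) dx ∧ dz ∧ dw + (-w - 2*x) dx ∧ dy ∧ dw + (2*w - 2*z) dy ∧ dz ∧ dw.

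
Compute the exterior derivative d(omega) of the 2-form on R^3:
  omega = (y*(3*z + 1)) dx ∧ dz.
d(omega) = (-3*z - 1) dx ∧ dy ∧ dz

For a 2-form omega = sum_{i<j} g_{ij} dx_i ∧ dx_j, the exterior derivative is
  d(omega) = sum_{i<j} d(g_{ij}) ∧ dx_i ∧ dx_j = sum_{i<j, k} (∂g_{ij}/∂x_k) dx_k ∧ dx_i ∧ dx_j.
Expand each term, using dx_k ∧ dx_i ∧ dx_j = sgn(permutation) dx_{(a)} ∧ dx_{(b)} ∧ dx_{(c)} with (a < b < c) sorted:
  d(y*(3*z + 1)) includes (∂/∂y)(y*(3*z + 1)) dy = (3*z + 1) dy, which multiplied by dx ∧ dz gives (-3*z - 1) dx ∧ dy ∧ dz
Collecting like 3-forms: d(omega) = (-3*z - 1) dx ∧ dy ∧ dz.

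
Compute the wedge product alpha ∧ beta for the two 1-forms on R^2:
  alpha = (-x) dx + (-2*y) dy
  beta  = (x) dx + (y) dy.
alpha ∧ beta = (x*y) dx ∧ dy

Distribute the wedge, using dx_i ∧ dx_j = -dx_j ∧ dx_i and dx_i ∧ dx_i = 0. For each pair (i, j) with i < j, the coefficient of dx_i ∧ dx_j in alpha ∧ beta is (alpha_i * beta_j - alpha_j * beta_i). Collecting: alpha ∧ beta = (x*y) dx ∧ dy.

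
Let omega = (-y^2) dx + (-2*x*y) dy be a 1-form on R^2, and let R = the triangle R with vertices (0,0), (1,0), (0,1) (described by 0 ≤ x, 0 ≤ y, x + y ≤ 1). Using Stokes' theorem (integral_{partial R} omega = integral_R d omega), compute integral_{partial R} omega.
integral_(partial R) omega = 0

Stokes: integral_partial_R omega = integral_R d omega with d omega = (∂Q/∂x - ∂P/∂y) dx ∧ dy.
  ∂Q/∂x = -2*y
  ∂P/∂y = -2*y
  integrand = ∂Q/∂x - ∂P/∂y = 0.
Integrating over R: integral_0^1 integral_0^{1-x} (0) dy dx = 0.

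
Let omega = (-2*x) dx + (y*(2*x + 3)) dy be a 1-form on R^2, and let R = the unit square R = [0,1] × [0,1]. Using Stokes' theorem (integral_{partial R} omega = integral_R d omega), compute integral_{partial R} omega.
integral_(partial R) omega = 1

Stokes: integral_partial_R omega = integral_R d omega with d omega = (∂Q/∂x - ∂P/∂y) dx ∧ dy.
  ∂Q/∂x = 2*y
  ∂P/∂y = 0
  integrand = ∂Q/∂x - ∂P/∂y = 2*y.
Integrating over R: integral_0^1 integral_0^1 (2*y) dx dy = 1.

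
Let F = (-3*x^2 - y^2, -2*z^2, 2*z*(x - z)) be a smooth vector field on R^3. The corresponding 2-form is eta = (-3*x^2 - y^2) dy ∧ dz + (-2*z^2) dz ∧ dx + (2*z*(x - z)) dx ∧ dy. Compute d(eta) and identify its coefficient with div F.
d(eta) = (-4*x - 4*z) dx ∧ dy ∧ dz; div F = -4*x - 4*z

For a 2-form in R^3 of the form above, applying d gives a 3-form with coefficient ∂P/∂x + ∂Q/∂y + ∂R/∂z:
  ∂P/∂x = -6*x
  ∂Q/∂y = 0
  ∂R/∂z = 2*x - 4*z
Sum = -4*x - 4*z, which is exactly div F.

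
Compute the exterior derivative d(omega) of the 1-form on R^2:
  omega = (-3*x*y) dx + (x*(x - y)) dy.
d(omega) = (5*x - y) dx ∧ dy

For a 1-form omega = sum_i f_i dx_i, the exterior derivative is
  d(omega) = sum_{i < j} (∂f_j/∂x_i - ∂f_i/∂x_j) dx_i ∧ dx_j.
  coefficient of dx ∧ dy: ∂f_2/∂x - ∂f_1/∂y = ∂(x*(x - y))/∂x - ∂(-3*x*y)/∂y = 5*x - y
Assembling: d(omega) = (5*x - y) dx ∧ dy.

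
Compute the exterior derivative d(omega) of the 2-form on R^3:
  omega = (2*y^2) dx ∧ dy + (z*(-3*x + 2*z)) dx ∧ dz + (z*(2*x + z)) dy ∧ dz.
d(omega) = (2*z) dx ∧ dy ∧ dz

For a 2-form omega = sum_{i<j} g_{ij} dx_i ∧ dx_j, the exterior derivative is
  d(omega) = sum_{i<j} d(g_{ij}) ∧ dx_i ∧ dx_j = sum_{i<j, k} (∂g_{ij}/∂x_k) dx_k ∧ dx_i ∧ dx_j.
Expand each term, using dx_k ∧ dx_i ∧ dx_j = sgn(permutation) dx_{(a)} ∧ dx_{(b)} ∧ dx_{(c)} with (a < b < c) sorted:
  d(z*(2*x + z)) includes (∂/∂x)(z*(2*x + z)) dx = (2*z) dx, which multiplied by dy ∧ dz gives (2*z) dx ∧ dy ∧ dz
Collecting like 3-forms: d(omega) = (2*z) dx ∧ dy ∧ dz.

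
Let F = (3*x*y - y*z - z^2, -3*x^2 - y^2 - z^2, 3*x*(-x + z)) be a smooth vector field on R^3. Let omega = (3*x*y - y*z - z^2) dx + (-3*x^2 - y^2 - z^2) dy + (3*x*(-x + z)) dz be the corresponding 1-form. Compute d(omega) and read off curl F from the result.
d(omega) = (2*z) dy ∧ dz + (6*x - y - 5*z) dz ∧ dx + (-9*x + z) dx ∧ dy; curl F = (2*z, 6*x - y - 5*z, -9*x + z)

d omega = sum_{i<j} (∂f_j/∂x_i - ∂f_i/∂x_j) dx_i ∧ dx_j. Under the identification (dy ∧ dz, dz ∧ dx, dx ∧ dy) ↔ (e_x, e_y, e_z), the coefficients are exactly the components of curl F. Compute:
  ∂R/∂y - ∂Q/∂z = (0) - (-2*z) = 2*z
  ∂P/∂z - ∂R/∂x = (-y - 2*z) - (-6*x + 3*z) = 6*x - y - 5*z
  ∂Q/∂x - ∂P/∂y = (-6*x) - (3*x - z) = -9*x + z.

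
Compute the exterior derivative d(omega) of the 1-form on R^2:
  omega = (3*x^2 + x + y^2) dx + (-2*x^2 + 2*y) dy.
d(omega) = (-4*x - 2*y) dx ∧ dy

For a 1-form omega = sum_i f_i dx_i, the exterior derivative is
  d(omega) = sum_{i < j} (∂f_j/∂x_i - ∂f_i/∂x_j) dx_i ∧ dx_j.
  coefficient of dx ∧ dy: ∂f_2/∂x - ∂f_1/∂y = ∂(-2*x^2 + 2*y)/∂x - ∂(3*x^2 + x + y^2)/∂y = -4*x - 2*y
Assembling: d(omega) = (-4*x - 2*y) dx ∧ dy.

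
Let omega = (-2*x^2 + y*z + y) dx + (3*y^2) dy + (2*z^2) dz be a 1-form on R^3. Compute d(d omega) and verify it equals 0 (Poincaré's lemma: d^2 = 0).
d(d omega) = 0

Step 1: d omega = sum_{i<j} (∂f_j/∂x_i - ∂f_i/∂x_j) dx_i ∧ dx_j:
  coeff of dx ∧ dy: -z - 1
  coeff of dx ∧ dz: -y
  coeff of dy ∧ dz: 0
Step 2: Apply d again to each 2-form coefficient. The only possible 3-form in R^3 is dx ∧ dy ∧ dz, with coefficient
  ∂(coeff of dy∧dz)/∂x - ∂(coeff of dx∧dz)/∂y + ∂(coeff of dx∧dy)/∂z
  = ∂/∂x (0) - ∂/∂y (-y) + ∂/∂z (-z - 1).
Each of these terms simplifies to sums of mixed partials that cancel in pairs. The result is 0 (by equality of mixed partials for smooth functions — Schwarz / Clairaut).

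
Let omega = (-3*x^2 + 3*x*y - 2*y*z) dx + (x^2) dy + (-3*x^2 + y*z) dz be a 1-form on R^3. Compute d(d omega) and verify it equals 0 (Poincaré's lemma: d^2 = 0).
d(d omega) = 0

Step 1: d omega = sum_{i<j} (∂f_j/∂x_i - ∂f_i/∂x_j) dx_i ∧ dx_j:
  coeff of dx ∧ dy: -x + 2*z
  coeff of dx ∧ dz: -6*x + 2*y
  coeff of dy ∧ dz: z
Step 2: Apply d again to each 2-form coefficient. The only possible 3-form in R^3 is dx ∧ dy ∧ dz, with coefficient
  ∂(coeff of dy∧dz)/∂x - ∂(coeff of dx∧dz)/∂y + ∂(coeff of dx∧dy)/∂z
  = ∂/∂x (z) - ∂/∂y (-6*x + 2*y) + ∂/∂z (-x + 2*z).
Each of these terms simplifies to sums of mixed partials that cancel in pairs. The result is 0 (by equality of mixed partials for smooth functions — Schwarz / Clairaut).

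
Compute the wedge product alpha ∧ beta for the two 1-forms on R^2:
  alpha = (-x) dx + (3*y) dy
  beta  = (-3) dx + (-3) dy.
alpha ∧ beta = (3*x + 9*y) dx ∧ dy

Distribute the wedge, using dx_i ∧ dx_j = -dx_j ∧ dx_i and dx_i ∧ dx_i = 0. For each pair (i, j) with i < j, the coefficient of dx_i ∧ dx_j in alpha ∧ beta is (alpha_i * beta_j - alpha_j * beta_i). Collecting: alpha ∧ beta = (3*x + 9*y) dx ∧ dy.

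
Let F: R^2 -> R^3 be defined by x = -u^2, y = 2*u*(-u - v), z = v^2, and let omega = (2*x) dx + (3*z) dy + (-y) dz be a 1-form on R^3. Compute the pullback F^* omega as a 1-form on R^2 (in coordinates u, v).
F^* omega = (4*u^3 - 12*u*v^2 - 6*v^3) du + (2*u*v*(2*u - v)) dv

Using F^*(f dg) = (f ∘ F) d(g ∘ F), substitute each coordinate x_i by F_i(u, v) in f_i, and replace dx_i by d F_i = (∂F_i/∂u) du + (∂F_i/∂v) dv.
  For the x component: f_1(F) = -2*u^2; d F_1 = (-2*u) du + (0) dv
  For the y component: f_2(F) = 3*v^2; d F_2 = (-4*u - 2*v) du + (-2*u) dv
  For the z component: f_3(F) = 2*u*(u + v); d F_3 = (0) du + (2*v) dv
Combining and collecting du, dv coefficients:
  coeff of du: 4*u^3 - 12*u*v^2 - 6*v^3
  coeff of dv: 2*u*v*(2*u - v)
F^* omega = (4*u^3 - 12*u*v^2 - 6*v^3) du + (2*u*v*(2*u - v)) dv.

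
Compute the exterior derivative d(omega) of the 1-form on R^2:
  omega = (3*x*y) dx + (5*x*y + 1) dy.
d(omega) = (-3*x + 5*y) dx ∧ dy

For a 1-form omega = sum_i f_i dx_i, the exterior derivative is
  d(omega) = sum_{i < j} (∂f_j/∂x_i - ∂f_i/∂x_j) dx_i ∧ dx_j.
  coefficient of dx ∧ dy: ∂f_2/∂x - ∂f_1/∂y = ∂(5*x*y + 1)/∂x - ∂(3*x*y)/∂y = -3*x + 5*y
Assembling: d(omega) = (-3*x + 5*y) dx ∧ dy.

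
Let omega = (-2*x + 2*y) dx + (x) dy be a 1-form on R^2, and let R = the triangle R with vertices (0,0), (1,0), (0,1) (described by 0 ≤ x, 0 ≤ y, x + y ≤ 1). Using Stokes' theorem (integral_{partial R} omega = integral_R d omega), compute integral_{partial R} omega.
integral_(partial R) omega = -1/2

Stokes: integral_partial_R omega = integral_R d omega with d omega = (∂Q/∂x - ∂P/∂y) dx ∧ dy.
  ∂Q/∂x = 1
  ∂P/∂y = 2
  integrand = ∂Q/∂x - ∂P/∂y = -1.
Integrating over R: integral_0^1 integral_0^{1-x} (-1) dy dx = -1/2.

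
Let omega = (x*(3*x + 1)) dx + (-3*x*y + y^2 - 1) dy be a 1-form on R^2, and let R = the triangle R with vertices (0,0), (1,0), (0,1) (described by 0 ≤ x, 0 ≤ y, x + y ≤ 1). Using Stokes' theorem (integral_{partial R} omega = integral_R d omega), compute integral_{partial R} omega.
integral_(partial R) omega = -1/2

Stokes: integral_partial_R omega = integral_R d omega with d omega = (∂Q/∂x - ∂P/∂y) dx ∧ dy.
  ∂Q/∂x = -3*y
  ∂P/∂y = 0
  integrand = ∂Q/∂x - ∂P/∂y = -3*y.
Integrating over R: integral_0^1 integral_0^{1-x} (-3*y) dy dx = -1/2.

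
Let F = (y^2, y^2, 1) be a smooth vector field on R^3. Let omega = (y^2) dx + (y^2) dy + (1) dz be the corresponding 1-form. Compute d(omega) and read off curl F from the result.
d(omega) = (0) dy ∧ dz + (0) dz ∧ dx + (-2*y) dx ∧ dy; curl F = (0, 0, -2*y)

d omega = sum_{i<j} (∂f_j/∂x_i - ∂f_i/∂x_j) dx_i ∧ dx_j. Under the identification (dy ∧ dz, dz ∧ dx, dx ∧ dy) ↔ (e_x, e_y, e_z), the coefficients are exactly the components of curl F. Compute:
  ∂R/∂y - ∂Q/∂z = (0) - (0) = 0
  ∂P/∂z - ∂R/∂x = (0) - (0) = 0
  ∂Q/∂x - ∂P/∂y = (0) - (2*y) = -2*y.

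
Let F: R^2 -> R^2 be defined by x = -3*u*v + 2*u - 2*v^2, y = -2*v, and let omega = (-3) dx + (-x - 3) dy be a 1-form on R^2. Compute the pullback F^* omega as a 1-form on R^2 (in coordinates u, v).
F^* omega = (9*v - 6) du + (-6*u*v + 13*u - 4*v^2 + 12*v + 6) dv

Using F^*(f dg) = (f ∘ F) d(g ∘ F), substitute each coordinate x_i by F_i(u, v) in f_i, and replace dx_i by d F_i = (∂F_i/∂u) du + (∂F_i/∂v) dv.
  For the x component: f_1(F) = -3; d F_1 = (2 - 3*v) du + (-3*u - 4*v) dv
  For the y component: f_2(F) = 3*u*v - 2*u + 2*v^2 - 3; d F_2 = (0) du + (-2) dv
Combining and collecting du, dv coefficients:
  coeff of du: 9*v - 6
  coeff of dv: -6*u*v + 13*u - 4*v^2 + 12*v + 6
F^* omega = (9*v - 6) du + (-6*u*v + 13*u - 4*v^2 + 12*v + 6) dv.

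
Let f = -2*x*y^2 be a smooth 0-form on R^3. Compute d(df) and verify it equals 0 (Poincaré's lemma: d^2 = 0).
d(df) = 0

Step 1: df = sum_i (∂f/∂x_i) dx_i = (-2*y^2) dx + (-4*x*y) dy + (0) dz.
Step 2: Apply d again. Using the 1-form formula, the coefficient of dx ∧ dy in d(df) is ∂^2 f/∂x ∂y - ∂^2 f/∂y ∂x = (-4*y) - (-4*y) = 0 (equality of mixed partials for smooth f).
Similarly for dx ∧ dz and dy ∧ dz — all coefficients vanish. So d(df) = 0.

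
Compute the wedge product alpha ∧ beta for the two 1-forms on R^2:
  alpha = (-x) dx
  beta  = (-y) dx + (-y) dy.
alpha ∧ beta = (x*y) dx ∧ dy

Distribute the wedge, using dx_i ∧ dx_j = -dx_j ∧ dx_i and dx_i ∧ dx_i = 0. For each pair (i, j) with i < j, the coefficient of dx_i ∧ dx_j in alpha ∧ beta is (alpha_i * beta_j - alpha_j * beta_i). Collecting: alpha ∧ beta = (x*y) dx ∧ dy.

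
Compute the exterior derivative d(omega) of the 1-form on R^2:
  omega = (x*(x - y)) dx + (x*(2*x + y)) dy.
d(omega) = (5*x + y) dx ∧ dy

For a 1-form omega = sum_i f_i dx_i, the exterior derivative is
  d(omega) = sum_{i < j} (∂f_j/∂x_i - ∂f_i/∂x_j) dx_i ∧ dx_j.
  coefficient of dx ∧ dy: ∂f_2/∂x - ∂f_1/∂y = ∂(x*(2*x + y))/∂x - ∂(x*(x - y))/∂y = 5*x + y
Assembling: d(omega) = (5*x + y) dx ∧ dy.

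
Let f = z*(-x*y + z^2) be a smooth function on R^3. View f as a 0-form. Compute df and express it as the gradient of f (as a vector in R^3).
df = (-y*z) dx + (-x*z) dy + (-x*y + 3*z^2) dz; grad f = (-y*z, -x*z, -x*y + 3*z^2)

For a 0-form f, d f = (∂f/∂x) dx + (∂f/∂y) dy + (∂f/∂z) dz. The components of the vector representation are exactly the entries of grad f in Cartesian coordinates:
  ∂f/∂x = -y*z
  ∂f/∂y = -x*z
  ∂f/∂z = -x*y + 3*z^2.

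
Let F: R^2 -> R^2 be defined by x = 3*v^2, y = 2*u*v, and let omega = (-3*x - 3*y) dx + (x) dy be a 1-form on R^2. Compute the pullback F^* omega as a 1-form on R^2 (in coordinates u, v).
F^* omega = (6*v^3) du + (v^2*(-30*u - 54*v)) dv

Using F^*(f dg) = (f ∘ F) d(g ∘ F), substitute each coordinate x_i by F_i(u, v) in f_i, and replace dx_i by d F_i = (∂F_i/∂u) du + (∂F_i/∂v) dv.
  For the x component: f_1(F) = 3*v*(-2*u - 3*v); d F_1 = (0) du + (6*v) dv
  For the y component: f_2(F) = 3*v^2; d F_2 = (2*v) du + (2*u) dv
Combining and collecting du, dv coefficients:
  coeff of du: 6*v^3
  coeff of dv: v^2*(-30*u - 54*v)
F^* omega = (6*v^3) du + (v^2*(-30*u - 54*v)) dv.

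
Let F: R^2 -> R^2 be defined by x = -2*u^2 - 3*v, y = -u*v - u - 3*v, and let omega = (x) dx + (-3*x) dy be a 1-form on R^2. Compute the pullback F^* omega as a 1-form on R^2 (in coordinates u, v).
F^* omega = (8*u^3 - 6*u^2*v - 6*u^2 + 12*u*v - 9*v^2 - 9*v) du + (-6*u^3 - 12*u^2 - 9*u*v - 18*v) dv

Using F^*(f dg) = (f ∘ F) d(g ∘ F), substitute each coordinate x_i by F_i(u, v) in f_i, and replace dx_i by d F_i = (∂F_i/∂u) du + (∂F_i/∂v) dv.
  For the x component: f_1(F) = -2*u^2 - 3*v; d F_1 = (-4*u) du + (-3) dv
  For the y component: f_2(F) = 6*u^2 + 9*v; d F_2 = (-v - 1) du + (-u - 3) dv
Combining and collecting du, dv coefficients:
  coeff of du: 8*u^3 - 6*u^2*v - 6*u^2 + 12*u*v - 9*v^2 - 9*v
  coeff of dv: -6*u^3 - 12*u^2 - 9*u*v - 18*v
F^* omega = (8*u^3 - 6*u^2*v - 6*u^2 + 12*u*v - 9*v^2 - 9*v) du + (-6*u^3 - 12*u^2 - 9*u*v - 18*v) dv.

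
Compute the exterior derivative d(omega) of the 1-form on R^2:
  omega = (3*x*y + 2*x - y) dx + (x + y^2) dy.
d(omega) = (2 - 3*x) dx ∧ dy

For a 1-form omega = sum_i f_i dx_i, the exterior derivative is
  d(omega) = sum_{i < j} (∂f_j/∂x_i - ∂f_i/∂x_j) dx_i ∧ dx_j.
  coefficient of dx ∧ dy: ∂f_2/∂x - ∂f_1/∂y = ∂(x + y^2)/∂x - ∂(3*x*y + 2*x - y)/∂y = 2 - 3*x
Assembling: d(omega) = (2 - 3*x) dx ∧ dy.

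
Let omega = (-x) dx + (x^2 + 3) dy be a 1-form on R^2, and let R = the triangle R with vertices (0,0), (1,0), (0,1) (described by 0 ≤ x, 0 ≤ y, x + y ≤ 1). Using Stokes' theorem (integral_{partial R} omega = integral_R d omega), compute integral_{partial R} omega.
integral_(partial R) omega = 1/3

Stokes: integral_partial_R omega = integral_R d omega with d omega = (∂Q/∂x - ∂P/∂y) dx ∧ dy.
  ∂Q/∂x = 2*x
  ∂P/∂y = 0
  integrand = ∂Q/∂x - ∂P/∂y = 2*x.
Integrating over R: integral_0^1 integral_0^{1-x} (2*x) dy dx = 1/3.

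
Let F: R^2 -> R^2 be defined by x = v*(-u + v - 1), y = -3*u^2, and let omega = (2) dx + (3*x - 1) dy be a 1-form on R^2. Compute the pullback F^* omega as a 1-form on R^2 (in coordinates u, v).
F^* omega = (18*u^2*v - 18*u*v^2 + 18*u*v + 6*u - 2*v) du + (-2*u + 4*v - 2) dv

Using F^*(f dg) = (f ∘ F) d(g ∘ F), substitute each coordinate x_i by F_i(u, v) in f_i, and replace dx_i by d F_i = (∂F_i/∂u) du + (∂F_i/∂v) dv.
  For the x component: f_1(F) = 2; d F_1 = (-v) du + (-u + 2*v - 1) dv
  For the y component: f_2(F) = -3*u*v + 3*v^2 - 3*v - 1; d F_2 = (-6*u) du + (0) dv
Combining and collecting du, dv coefficients:
  coeff of du: 18*u^2*v - 18*u*v^2 + 18*u*v + 6*u - 2*v
  coeff of dv: -2*u + 4*v - 2
F^* omega = (18*u^2*v - 18*u*v^2 + 18*u*v + 6*u - 2*v) du + (-2*u + 4*v - 2) dv.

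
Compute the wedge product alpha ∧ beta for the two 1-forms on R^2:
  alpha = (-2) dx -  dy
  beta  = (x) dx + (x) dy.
alpha ∧ beta = (-x) dx ∧ dy

Distribute the wedge, using dx_i ∧ dx_j = -dx_j ∧ dx_i and dx_i ∧ dx_i = 0. For each pair (i, j) with i < j, the coefficient of dx_i ∧ dx_j in alpha ∧ beta is (alpha_i * beta_j - alpha_j * beta_i). Collecting: alpha ∧ beta = (-x) dx ∧ dy.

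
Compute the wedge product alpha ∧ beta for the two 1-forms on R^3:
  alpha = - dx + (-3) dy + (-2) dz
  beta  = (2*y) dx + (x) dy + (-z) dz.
alpha ∧ beta = (-x + 6*y) dx ∧ dy + (4*y + z) dx ∧ dz + (2*x + 3*z) dy ∧ dz

Distribute the wedge, using dx_i ∧ dx_j = -dx_j ∧ dx_i and dx_i ∧ dx_i = 0. For each pair (i, j) with i < j, the coefficient of dx_i ∧ dx_j in alpha ∧ beta is (alpha_i * beta_j - alpha_j * beta_i). Collecting: alpha ∧ beta = (-x + 6*y) dx ∧ dy + (4*y + z) dx ∧ dz + (2*x + 3*z) dy ∧ dz.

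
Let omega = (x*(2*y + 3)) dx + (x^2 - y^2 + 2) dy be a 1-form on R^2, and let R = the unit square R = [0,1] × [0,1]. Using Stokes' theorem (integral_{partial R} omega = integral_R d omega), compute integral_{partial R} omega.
integral_(partial R) omega = 0

Stokes: integral_partial_R omega = integral_R d omega with d omega = (∂Q/∂x - ∂P/∂y) dx ∧ dy.
  ∂Q/∂x = 2*x
  ∂P/∂y = 2*x
  integrand = ∂Q/∂x - ∂P/∂y = 0.
Integrating over R: integral_0^1 integral_0^1 (0) dx dy = 0.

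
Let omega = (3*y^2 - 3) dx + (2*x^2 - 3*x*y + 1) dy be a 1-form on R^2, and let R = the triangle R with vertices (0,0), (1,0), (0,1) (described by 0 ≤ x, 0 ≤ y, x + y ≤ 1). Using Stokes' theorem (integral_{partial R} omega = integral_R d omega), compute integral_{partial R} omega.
integral_(partial R) omega = -5/6

Stokes: integral_partial_R omega = integral_R d omega with d omega = (∂Q/∂x - ∂P/∂y) dx ∧ dy.
  ∂Q/∂x = 4*x - 3*y
  ∂P/∂y = 6*y
  integrand = ∂Q/∂x - ∂P/∂y = 4*x - 9*y.
Integrating over R: integral_0^1 integral_0^{1-x} (4*x - 9*y) dy dx = -5/6.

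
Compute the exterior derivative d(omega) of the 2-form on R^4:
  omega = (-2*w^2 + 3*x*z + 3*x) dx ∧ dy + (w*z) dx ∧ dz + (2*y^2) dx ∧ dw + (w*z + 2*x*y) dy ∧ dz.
d(omega) = (3*x + 2*y) dx ∧ dy ∧ dz + (-4*w - 4*y) dx ∧ dy ∧ dw + (z) dx ∧ dz ∧ dw + (z) dy ∧ dz ∧ dw

For a 2-form omega = sum_{i<j} g_{ij} dx_i ∧ dx_j, the exterior derivative is
  d(omega) = sum_{i<j} d(g_{ij}) ∧ dx_i ∧ dx_j = sum_{i<j, k} (∂g_{ij}/∂x_k) dx_k ∧ dx_i ∧ dx_j.
Expand each term, using dx_k ∧ dx_i ∧ dx_j = sgn(permutation) dx_{(a)} ∧ dx_{(b)} ∧ dx_{(c)} with (a < b < c) sorted:
  d(-2*w^2 + 3*x*z + 3*x) includes (∂/∂z)(-2*w^2 + 3*x*z + 3*x) dz = (3*x) dz, which multiplied by dx ∧ dy gives (3*x) dx ∧ dy ∧ dz
  d(-2*w^2 + 3*x*z + 3*x) includes (∂/∂w)(-2*w^2 + 3*x*z + 3*x) dw = (-4*w) dw, which multiplied by dx ∧ dy gives (-4*w) dx ∧ dy ∧ dw
  d(w*z) includes (∂/∂w)(w*z) dw = (z) dw, which multiplied by dx ∧ dz gives (z) dx ∧ dz ∧ dw
  d(2*y^2) includes (∂/∂y)(2*y^2) dy = (4*y) dy, which multiplied by dx ∧ dw gives (-4*y) dx ∧ dy ∧ dw
  d(w*z + 2*x*y) includes (∂/∂x)(w*z + 2*x*y) dx = (2*y) dx, which multiplied by dy ∧ dz gives (2*y) dx ∧ dy ∧ dz
  d(w*z + 2*x*y) includes (∂/∂w)(w*z + 2*x*y) dw = (z) dw, which multiplied by dy ∧ dz gives (z) dy ∧ dz ∧ dw
Collecting like 3-forms: d(omega) = (3*x + 2*y) dx ∧ dy ∧ dz + (-4*w - 4*y) dx ∧ dy ∧ dw + (z) dx ∧ dz ∧ dw + (z) dy ∧ dz ∧ dw.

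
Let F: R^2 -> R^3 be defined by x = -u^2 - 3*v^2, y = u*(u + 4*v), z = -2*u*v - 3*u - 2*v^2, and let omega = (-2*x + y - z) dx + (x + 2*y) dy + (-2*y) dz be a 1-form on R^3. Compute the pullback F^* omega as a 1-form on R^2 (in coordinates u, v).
F^* omega = (-4*u^3 + 12*u^2*v + 26*u*v^2 + 24*u*v - 12*v^3) du + (8*u^3 + 38*u^2*v - 16*u*v^2 - 18*u*v - 48*v^3) dv

Using F^*(f dg) = (f ∘ F) d(g ∘ F), substitute each coordinate x_i by F_i(u, v) in f_i, and replace dx_i by d F_i = (∂F_i/∂u) du + (∂F_i/∂v) dv.
  For the x component: f_1(F) = 3*u^2 + 6*u*v + 3*u + 8*v^2; d F_1 = (-2*u) du + (-6*v) dv
  For the y component: f_2(F) = u^2 + 8*u*v - 3*v^2; d F_2 = (2*u + 4*v) du + (4*u) dv
  For the z component: f_3(F) = 2*u*(-u - 4*v); d F_3 = (-2*v - 3) du + (-2*u - 4*v) dv
Combining and collecting du, dv coefficients:
  coeff of du: -4*u^3 + 12*u^2*v + 26*u*v^2 + 24*u*v - 12*v^3
  coeff of dv: 8*u^3 + 38*u^2*v - 16*u*v^2 - 18*u*v - 48*v^3
F^* omega = (-4*u^3 + 12*u^2*v + 26*u*v^2 + 24*u*v - 12*v^3) du + (8*u^3 + 38*u^2*v - 16*u*v^2 - 18*u*v - 48*v^3) dv.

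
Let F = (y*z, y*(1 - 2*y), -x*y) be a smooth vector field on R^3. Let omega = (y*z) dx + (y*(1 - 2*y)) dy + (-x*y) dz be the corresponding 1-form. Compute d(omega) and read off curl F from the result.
d(omega) = (-x) dy ∧ dz + (2*y) dz ∧ dx + (-z) dx ∧ dy; curl F = (-x, 2*y, -z)

d omega = sum_{i<j} (∂f_j/∂x_i - ∂f_i/∂x_j) dx_i ∧ dx_j. Under the identification (dy ∧ dz, dz ∧ dx, dx ∧ dy) ↔ (e_x, e_y, e_z), the coefficients are exactly the components of curl F. Compute:
  ∂R/∂y - ∂Q/∂z = (-x) - (0) = -x
  ∂P/∂z - ∂R/∂x = (y) - (-y) = 2*y
  ∂Q/∂x - ∂P/∂y = (0) - (z) = -z.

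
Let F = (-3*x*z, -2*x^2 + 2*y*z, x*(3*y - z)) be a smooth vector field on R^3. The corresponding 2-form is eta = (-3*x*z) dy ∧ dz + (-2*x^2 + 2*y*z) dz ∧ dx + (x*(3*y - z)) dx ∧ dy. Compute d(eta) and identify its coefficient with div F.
d(eta) = (-x - z) dx ∧ dy ∧ dz; div F = -x - z

For a 2-form in R^3 of the form above, applying d gives a 3-form with coefficient ∂P/∂x + ∂Q/∂y + ∂R/∂z:
  ∂P/∂x = -3*z
  ∂Q/∂y = 2*z
  ∂R/∂z = -x
Sum = -x - z, which is exactly div F.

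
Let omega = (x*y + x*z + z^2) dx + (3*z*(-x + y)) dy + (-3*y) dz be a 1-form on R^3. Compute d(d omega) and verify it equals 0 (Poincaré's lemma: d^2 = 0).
d(d omega) = 0

Step 1: d omega = sum_{i<j} (∂f_j/∂x_i - ∂f_i/∂x_j) dx_i ∧ dx_j:
  coeff of dx ∧ dy: -x - 3*z
  coeff of dx ∧ dz: -x - 2*z
  coeff of dy ∧ dz: 3*x - 3*y - 3
Step 2: Apply d again to each 2-form coefficient. The only possible 3-form in R^3 is dx ∧ dy ∧ dz, with coefficient
  ∂(coeff of dy∧dz)/∂x - ∂(coeff of dx∧dz)/∂y + ∂(coeff of dx∧dy)/∂z
  = ∂/∂x (3*x - 3*y - 3) - ∂/∂y (-x - 2*z) + ∂/∂z (-x - 3*z).
Each of these terms simplifies to sums of mixed partials that cancel in pairs. The result is 0 (by equality of mixed partials for smooth functions — Schwarz / Clairaut).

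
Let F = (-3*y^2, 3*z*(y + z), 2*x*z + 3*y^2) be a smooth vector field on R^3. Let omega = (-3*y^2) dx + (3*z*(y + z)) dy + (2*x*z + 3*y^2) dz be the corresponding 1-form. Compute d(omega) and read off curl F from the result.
d(omega) = (3*y - 6*z) dy ∧ dz + (-2*z) dz ∧ dx + (6*y) dx ∧ dy; curl F = (3*y - 6*z, -2*z, 6*y)

d omega = sum_{i<j} (∂f_j/∂x_i - ∂f_i/∂x_j) dx_i ∧ dx_j. Under the identification (dy ∧ dz, dz ∧ dx, dx ∧ dy) ↔ (e_x, e_y, e_z), the coefficients are exactly the components of curl F. Compute:
  ∂R/∂y - ∂Q/∂z = (6*y) - (3*y + 6*z) = 3*y - 6*z
  ∂P/∂z - ∂R/∂x = (0) - (2*z) = -2*z
  ∂Q/∂x - ∂P/∂y = (0) - (-6*y) = 6*y.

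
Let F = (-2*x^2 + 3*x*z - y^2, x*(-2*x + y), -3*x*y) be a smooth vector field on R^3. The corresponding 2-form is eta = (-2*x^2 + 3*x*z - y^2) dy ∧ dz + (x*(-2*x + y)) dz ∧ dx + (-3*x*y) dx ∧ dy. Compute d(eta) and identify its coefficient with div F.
d(eta) = (-3*x + 3*z) dx ∧ dy ∧ dz; div F = -3*x + 3*z

For a 2-form in R^3 of the form above, applying d gives a 3-form with coefficient ∂P/∂x + ∂Q/∂y + ∂R/∂z:
  ∂P/∂x = -4*x + 3*z
  ∂Q/∂y = x
  ∂R/∂z = 0
Sum = -3*x + 3*z, which is exactly div F.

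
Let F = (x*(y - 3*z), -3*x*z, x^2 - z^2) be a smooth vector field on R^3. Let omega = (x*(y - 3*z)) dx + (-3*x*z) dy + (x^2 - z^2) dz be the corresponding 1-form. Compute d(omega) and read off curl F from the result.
d(omega) = (3*x) dy ∧ dz + (-5*x) dz ∧ dx + (-x - 3*z) dx ∧ dy; curl F = (3*x, -5*x, -x - 3*z)

d omega = sum_{i<j} (∂f_j/∂x_i - ∂f_i/∂x_j) dx_i ∧ dx_j. Under the identification (dy ∧ dz, dz ∧ dx, dx ∧ dy) ↔ (e_x, e_y, e_z), the coefficients are exactly the components of curl F. Compute:
  ∂R/∂y - ∂Q/∂z = (0) - (-3*x) = 3*x
  ∂P/∂z - ∂R/∂x = (-3*x) - (2*x) = -5*x
  ∂Q/∂x - ∂P/∂y = (-3*z) - (x) = -x - 3*z.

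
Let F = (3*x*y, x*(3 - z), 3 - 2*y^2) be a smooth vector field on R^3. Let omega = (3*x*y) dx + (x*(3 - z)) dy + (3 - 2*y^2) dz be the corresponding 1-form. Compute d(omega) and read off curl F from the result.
d(omega) = (x - 4*y) dy ∧ dz + (0) dz ∧ dx + (-3*x - z + 3) dx ∧ dy; curl F = (x - 4*y, 0, -3*x - z + 3)

d omega = sum_{i<j} (∂f_j/∂x_i - ∂f_i/∂x_j) dx_i ∧ dx_j. Under the identification (dy ∧ dz, dz ∧ dx, dx ∧ dy) ↔ (e_x, e_y, e_z), the coefficients are exactly the components of curl F. Compute:
  ∂R/∂y - ∂Q/∂z = (-4*y) - (-x) = x - 4*y
  ∂P/∂z - ∂R/∂x = (0) - (0) = 0
  ∂Q/∂x - ∂P/∂y = (3 - z) - (3*x) = -3*x - z + 3.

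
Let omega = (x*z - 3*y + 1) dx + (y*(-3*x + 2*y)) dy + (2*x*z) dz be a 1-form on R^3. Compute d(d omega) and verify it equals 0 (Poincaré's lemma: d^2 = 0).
d(d omega) = 0

Step 1: d omega = sum_{i<j} (∂f_j/∂x_i - ∂f_i/∂x_j) dx_i ∧ dx_j:
  coeff of dx ∧ dy: 3 - 3*y
  coeff of dx ∧ dz: -x + 2*z
  coeff of dy ∧ dz: 0
Step 2: Apply d again to each 2-form coefficient. The only possible 3-form in R^3 is dx ∧ dy ∧ dz, with coefficient
  ∂(coeff of dy∧dz)/∂x - ∂(coeff of dx∧dz)/∂y + ∂(coeff of dx∧dy)/∂z
  = ∂/∂x (0) - ∂/∂y (-x + 2*z) + ∂/∂z (3 - 3*y).
Each of these terms simplifies to sums of mixed partials that cancel in pairs. The result is 0 (by equality of mixed partials for smooth functions — Schwarz / Clairaut).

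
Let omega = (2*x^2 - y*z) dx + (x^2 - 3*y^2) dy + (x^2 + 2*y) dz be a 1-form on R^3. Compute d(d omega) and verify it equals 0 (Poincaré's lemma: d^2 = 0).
d(d omega) = 0

Step 1: d omega = sum_{i<j} (∂f_j/∂x_i - ∂f_i/∂x_j) dx_i ∧ dx_j:
  coeff of dx ∧ dy: 2*x + z
  coeff of dx ∧ dz: 2*x + y
  coeff of dy ∧ dz: 2
Step 2: Apply d again to each 2-form coefficient. The only possible 3-form in R^3 is dx ∧ dy ∧ dz, with coefficient
  ∂(coeff of dy∧dz)/∂x - ∂(coeff of dx∧dz)/∂y + ∂(coeff of dx∧dy)/∂z
  = ∂/∂x (2) - ∂/∂y (2*x + y) + ∂/∂z (2*x + z).
Each of these terms simplifies to sums of mixed partials that cancel in pairs. The result is 0 (by equality of mixed partials for smooth functions — Schwarz / Clairaut).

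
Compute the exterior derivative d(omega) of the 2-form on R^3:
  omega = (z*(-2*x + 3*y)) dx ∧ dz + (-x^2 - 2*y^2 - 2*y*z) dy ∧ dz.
d(omega) = (-2*x - 3*z) dx ∧ dy ∧ dz

For a 2-form omega = sum_{i<j} g_{ij} dx_i ∧ dx_j, the exterior derivative is
  d(omega) = sum_{i<j} d(g_{ij}) ∧ dx_i ∧ dx_j = sum_{i<j, k} (∂g_{ij}/∂x_k) dx_k ∧ dx_i ∧ dx_j.
Expand each term, using dx_k ∧ dx_i ∧ dx_j = sgn(permutation) dx_{(a)} ∧ dx_{(b)} ∧ dx_{(c)} with (a < b < c) sorted:
  d(z*(-2*x + 3*y)) includes (∂/∂y)(z*(-2*x + 3*y)) dy = (3*z) dy, which multiplied by dx ∧ dz gives (-3*z) dx ∧ dy ∧ dz
  d(-x^2 - 2*y^2 - 2*y*z) includes (∂/∂x)(-x^2 - 2*y^2 - 2*y*z) dx = (-2*x) dx, which multiplied by dy ∧ dz gives (-2*x) dx ∧ dy ∧ dz
Collecting like 3-forms: d(omega) = (-2*x - 3*z) dx ∧ dy ∧ dz.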